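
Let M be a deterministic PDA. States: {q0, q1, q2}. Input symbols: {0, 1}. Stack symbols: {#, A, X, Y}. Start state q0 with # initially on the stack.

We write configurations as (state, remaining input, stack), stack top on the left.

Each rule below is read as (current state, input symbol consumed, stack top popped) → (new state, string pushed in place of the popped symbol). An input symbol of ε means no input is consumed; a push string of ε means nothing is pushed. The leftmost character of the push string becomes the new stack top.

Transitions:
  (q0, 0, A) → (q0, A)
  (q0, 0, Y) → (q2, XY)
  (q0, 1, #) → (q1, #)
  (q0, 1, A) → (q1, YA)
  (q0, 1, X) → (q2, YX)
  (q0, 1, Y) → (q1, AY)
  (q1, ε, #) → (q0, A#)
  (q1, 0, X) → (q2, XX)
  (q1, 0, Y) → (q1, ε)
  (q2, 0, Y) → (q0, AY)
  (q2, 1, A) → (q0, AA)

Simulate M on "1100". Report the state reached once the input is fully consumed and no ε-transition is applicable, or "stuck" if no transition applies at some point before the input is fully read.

(q0, 1100, #)
  read 1, top #: go to q1, push # → (q1, 100, #)
  ε-move, top #: go to q0, push A# → (q0, 100, A#)
  read 1, top A: go to q1, push YA → (q1, 00, YA#)
  read 0, top Y: go to q1, push ε → (q1, 0, A#)
No transition for (q1, 0, top A); M blocks with input 0 remaining.

stuck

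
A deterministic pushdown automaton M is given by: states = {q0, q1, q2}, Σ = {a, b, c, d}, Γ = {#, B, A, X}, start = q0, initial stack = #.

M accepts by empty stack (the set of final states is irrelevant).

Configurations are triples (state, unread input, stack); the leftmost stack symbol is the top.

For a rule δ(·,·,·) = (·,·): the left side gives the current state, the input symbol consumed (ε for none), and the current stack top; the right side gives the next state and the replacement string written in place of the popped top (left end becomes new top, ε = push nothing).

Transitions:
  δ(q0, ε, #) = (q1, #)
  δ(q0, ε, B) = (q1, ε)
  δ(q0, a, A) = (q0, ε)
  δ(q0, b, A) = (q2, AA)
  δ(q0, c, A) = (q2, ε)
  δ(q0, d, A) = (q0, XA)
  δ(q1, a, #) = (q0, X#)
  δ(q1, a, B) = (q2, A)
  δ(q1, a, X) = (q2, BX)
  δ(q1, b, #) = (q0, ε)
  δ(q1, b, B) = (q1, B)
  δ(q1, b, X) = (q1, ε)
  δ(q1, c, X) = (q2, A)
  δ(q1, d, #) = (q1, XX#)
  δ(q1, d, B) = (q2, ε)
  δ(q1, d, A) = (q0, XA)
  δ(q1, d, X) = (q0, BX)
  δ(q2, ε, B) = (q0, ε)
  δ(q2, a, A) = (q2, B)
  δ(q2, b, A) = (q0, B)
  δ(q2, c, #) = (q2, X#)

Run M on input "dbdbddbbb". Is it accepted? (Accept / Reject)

(q0, dbdbddbbb, #)
  ε-move, top #: go to q1, push # → (q1, dbdbddbbb, #)
  read d, top #: go to q1, push XX# → (q1, bdbddbbb, XX#)
  read b, top X: go to q1, push ε → (q1, dbddbbb, X#)
  read d, top X: go to q0, push BX → (q0, bddbbb, BX#)
  ε-move, top B: go to q1, push ε → (q1, bddbbb, X#)
  read b, top X: go to q1, push ε → (q1, ddbbb, #)
  read d, top #: go to q1, push XX# → (q1, dbbb, XX#)
  read d, top X: go to q0, push BX → (q0, bbb, BXX#)
  ε-move, top B: go to q1, push ε → (q1, bbb, XX#)
  read b, top X: go to q1, push ε → (q1, bb, X#)
  read b, top X: go to q1, push ε → (q1, b, #)
  read b, top #: go to q0, push ε → (q0, ε, ε)
All input consumed and the stack is empty.

Accept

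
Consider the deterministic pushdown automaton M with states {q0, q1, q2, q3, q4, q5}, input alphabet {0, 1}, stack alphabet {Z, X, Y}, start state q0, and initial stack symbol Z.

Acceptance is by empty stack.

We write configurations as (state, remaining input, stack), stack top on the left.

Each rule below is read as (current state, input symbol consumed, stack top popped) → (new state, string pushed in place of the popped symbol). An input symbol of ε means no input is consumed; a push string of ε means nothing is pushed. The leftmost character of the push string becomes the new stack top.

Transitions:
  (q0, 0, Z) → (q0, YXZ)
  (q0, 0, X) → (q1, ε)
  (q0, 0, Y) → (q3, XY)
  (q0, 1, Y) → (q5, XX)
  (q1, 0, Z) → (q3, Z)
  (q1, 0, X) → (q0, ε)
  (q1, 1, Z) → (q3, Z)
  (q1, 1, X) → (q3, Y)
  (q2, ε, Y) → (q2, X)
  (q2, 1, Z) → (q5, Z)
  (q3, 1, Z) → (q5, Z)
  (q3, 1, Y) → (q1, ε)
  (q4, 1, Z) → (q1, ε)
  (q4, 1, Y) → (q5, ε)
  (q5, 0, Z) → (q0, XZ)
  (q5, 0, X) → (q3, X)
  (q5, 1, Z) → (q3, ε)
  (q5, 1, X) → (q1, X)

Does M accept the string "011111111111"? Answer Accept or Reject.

Accept

(q0, 011111111111, Z)
  read 0, top Z: go to q0, push YXZ → (q0, 11111111111, YXZ)
  read 1, top Y: go to q5, push XX → (q5, 1111111111, XXXZ)
  read 1, top X: go to q1, push X → (q1, 111111111, XXXZ)
  read 1, top X: go to q3, push Y → (q3, 11111111, YXXZ)
  read 1, top Y: go to q1, push ε → (q1, 1111111, XXZ)
  read 1, top X: go to q3, push Y → (q3, 111111, YXZ)
  read 1, top Y: go to q1, push ε → (q1, 11111, XZ)
  read 1, top X: go to q3, push Y → (q3, 1111, YZ)
  read 1, top Y: go to q1, push ε → (q1, 111, Z)
  read 1, top Z: go to q3, push Z → (q3, 11, Z)
  read 1, top Z: go to q5, push Z → (q5, 1, Z)
  read 1, top Z: go to q3, push ε → (q3, ε, ε)
All input consumed and the stack is empty.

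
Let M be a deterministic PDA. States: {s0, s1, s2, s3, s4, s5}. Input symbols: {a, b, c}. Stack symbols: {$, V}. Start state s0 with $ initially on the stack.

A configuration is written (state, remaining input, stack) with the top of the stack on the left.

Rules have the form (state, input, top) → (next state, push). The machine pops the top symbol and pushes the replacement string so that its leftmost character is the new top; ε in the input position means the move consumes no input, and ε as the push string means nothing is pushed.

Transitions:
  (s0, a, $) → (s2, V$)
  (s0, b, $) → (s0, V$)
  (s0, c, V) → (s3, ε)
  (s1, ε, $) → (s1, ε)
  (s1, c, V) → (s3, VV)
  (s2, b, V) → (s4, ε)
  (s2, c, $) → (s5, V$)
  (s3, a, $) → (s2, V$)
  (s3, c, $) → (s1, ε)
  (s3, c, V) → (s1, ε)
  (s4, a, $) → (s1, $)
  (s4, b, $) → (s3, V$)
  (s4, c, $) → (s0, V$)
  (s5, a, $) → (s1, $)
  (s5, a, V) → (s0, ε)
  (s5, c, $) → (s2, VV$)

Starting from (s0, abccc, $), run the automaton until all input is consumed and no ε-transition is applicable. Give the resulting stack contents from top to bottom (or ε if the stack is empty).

ε

(s0, abccc, $) ⊢ (s2, bccc, V$) ⊢ (s4, ccc, $) ⊢ (s0, cc, V$) ⊢ (s3, c, $) ⊢ (s1, ε, ε)
All input consumed in state s1 with stack ε.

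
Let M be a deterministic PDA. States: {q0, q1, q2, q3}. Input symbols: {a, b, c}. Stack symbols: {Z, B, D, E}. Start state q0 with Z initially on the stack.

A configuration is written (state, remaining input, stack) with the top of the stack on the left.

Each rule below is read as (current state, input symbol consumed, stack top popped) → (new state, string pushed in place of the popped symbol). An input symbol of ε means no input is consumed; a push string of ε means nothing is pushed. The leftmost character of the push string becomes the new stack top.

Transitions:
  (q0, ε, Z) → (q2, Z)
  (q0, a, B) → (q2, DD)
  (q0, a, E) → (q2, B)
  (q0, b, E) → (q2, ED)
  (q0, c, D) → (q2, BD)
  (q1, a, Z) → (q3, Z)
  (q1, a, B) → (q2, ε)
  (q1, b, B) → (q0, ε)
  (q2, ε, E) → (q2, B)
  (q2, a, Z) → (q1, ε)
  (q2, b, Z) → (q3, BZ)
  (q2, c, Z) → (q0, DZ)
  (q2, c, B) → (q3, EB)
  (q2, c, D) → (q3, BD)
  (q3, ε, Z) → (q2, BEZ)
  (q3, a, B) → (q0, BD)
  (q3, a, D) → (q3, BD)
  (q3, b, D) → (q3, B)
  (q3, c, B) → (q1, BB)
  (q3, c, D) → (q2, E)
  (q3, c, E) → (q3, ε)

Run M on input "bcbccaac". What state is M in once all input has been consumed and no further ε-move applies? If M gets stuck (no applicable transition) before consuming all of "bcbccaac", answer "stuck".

(q0, bcbccaac, Z)
  ε-move, top Z: go to q2, push Z → (q2, bcbccaac, Z)
  read b, top Z: go to q3, push BZ → (q3, cbccaac, BZ)
  read c, top B: go to q1, push BB → (q1, bccaac, BBZ)
  read b, top B: go to q0, push ε → (q0, ccaac, BZ)
No transition for (q0, c, top B); M blocks with input ccaac remaining.

stuck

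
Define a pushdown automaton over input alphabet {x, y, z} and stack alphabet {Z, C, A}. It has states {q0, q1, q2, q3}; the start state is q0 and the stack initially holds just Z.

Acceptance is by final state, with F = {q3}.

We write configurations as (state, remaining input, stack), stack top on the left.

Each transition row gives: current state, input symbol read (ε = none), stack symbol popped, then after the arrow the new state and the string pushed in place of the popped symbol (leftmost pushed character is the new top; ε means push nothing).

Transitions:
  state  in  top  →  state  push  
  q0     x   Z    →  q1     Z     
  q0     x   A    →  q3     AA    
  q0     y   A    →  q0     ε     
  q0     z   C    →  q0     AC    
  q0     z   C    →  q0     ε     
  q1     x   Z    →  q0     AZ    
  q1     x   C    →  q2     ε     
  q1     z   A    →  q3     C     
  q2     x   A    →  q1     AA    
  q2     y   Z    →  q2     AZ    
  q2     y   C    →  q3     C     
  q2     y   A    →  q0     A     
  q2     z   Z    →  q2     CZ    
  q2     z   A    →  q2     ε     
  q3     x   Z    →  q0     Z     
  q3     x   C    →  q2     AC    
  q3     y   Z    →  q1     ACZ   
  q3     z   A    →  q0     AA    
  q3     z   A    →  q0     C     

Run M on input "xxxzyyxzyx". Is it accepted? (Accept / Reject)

One accepting computation: (q0, xxxzyyxzyx, Z) ⊢ (q1, xxzyyxzyx, Z) ⊢ (q0, xzyyxzyx, AZ) ⊢ (q3, zyyxzyx, AAZ) ⊢ (q0, yyxzyx, AAAZ) ⊢ (q0, yxzyx, AAZ) ⊢ (q0, xzyx, AZ) ⊢ (q3, zyx, AAZ) ⊢ (q0, yx, AAAZ) ⊢ (q0, x, AAZ) ⊢ (q3, ε, AAAZ)
All input consumed and state q3 ∈ F.

Accept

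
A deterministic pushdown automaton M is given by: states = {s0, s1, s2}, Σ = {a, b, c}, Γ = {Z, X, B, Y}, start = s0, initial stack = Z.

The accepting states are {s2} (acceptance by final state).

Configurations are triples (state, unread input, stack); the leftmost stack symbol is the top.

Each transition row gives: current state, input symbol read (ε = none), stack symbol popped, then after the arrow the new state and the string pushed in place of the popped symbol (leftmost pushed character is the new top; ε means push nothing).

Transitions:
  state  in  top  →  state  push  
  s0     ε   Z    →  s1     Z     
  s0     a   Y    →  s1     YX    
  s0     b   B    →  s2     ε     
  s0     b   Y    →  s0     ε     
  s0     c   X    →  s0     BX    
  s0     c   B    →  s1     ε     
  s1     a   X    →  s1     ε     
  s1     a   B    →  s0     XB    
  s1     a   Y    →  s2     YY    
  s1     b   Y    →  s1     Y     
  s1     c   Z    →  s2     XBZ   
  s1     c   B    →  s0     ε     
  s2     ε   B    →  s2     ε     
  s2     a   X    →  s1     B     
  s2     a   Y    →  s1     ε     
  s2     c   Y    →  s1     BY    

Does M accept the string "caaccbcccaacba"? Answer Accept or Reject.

(s0, caaccbcccaacba, Z)
  ε-move, top Z: go to s1, push Z → (s1, caaccbcccaacba, Z)
  read c, top Z: go to s2, push XBZ → (s2, aaccbcccaacba, XBZ)
  read a, top X: go to s1, push B → (s1, accbcccaacba, BBZ)
  read a, top B: go to s0, push XB → (s0, ccbcccaacba, XBBZ)
  read c, top X: go to s0, push BX → (s0, cbcccaacba, BXBBZ)
  read c, top B: go to s1, push ε → (s1, bcccaacba, XBBZ)
No transition applies at (s1, bcccaacba, XBBZ); input not fully consumed.

Reject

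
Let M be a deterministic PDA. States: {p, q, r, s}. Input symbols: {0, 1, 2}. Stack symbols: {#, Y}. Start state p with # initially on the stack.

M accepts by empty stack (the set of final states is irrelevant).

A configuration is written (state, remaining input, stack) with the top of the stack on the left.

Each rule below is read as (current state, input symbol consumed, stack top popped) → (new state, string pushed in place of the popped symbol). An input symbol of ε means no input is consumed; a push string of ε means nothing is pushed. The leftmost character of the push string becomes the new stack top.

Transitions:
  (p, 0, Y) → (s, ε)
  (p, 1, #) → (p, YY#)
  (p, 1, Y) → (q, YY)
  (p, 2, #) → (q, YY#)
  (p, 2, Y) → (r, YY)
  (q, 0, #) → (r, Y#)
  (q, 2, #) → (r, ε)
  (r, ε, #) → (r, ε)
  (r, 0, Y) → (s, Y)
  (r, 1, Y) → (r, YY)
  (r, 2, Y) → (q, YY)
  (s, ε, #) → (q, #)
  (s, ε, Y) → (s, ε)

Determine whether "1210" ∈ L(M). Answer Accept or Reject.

Reject

(p, 1210, #)
  read 1, top #: go to p, push YY# → (p, 210, YY#)
  read 2, top Y: go to r, push YY → (r, 10, YYY#)
  read 1, top Y: go to r, push YY → (r, 0, YYYY#)
  read 0, top Y: go to s, push Y → (s, ε, YYYY#)
  ε-move, top Y: go to s, push ε → (s, ε, YYY#)
  ε-move, top Y: go to s, push ε → (s, ε, YY#)
  ε-move, top Y: go to s, push ε → (s, ε, Y#)
  ε-move, top Y: go to s, push ε → (s, ε, #)
  ε-move, top #: go to q, push # → (q, ε, #)
All input consumed; stack is #, not empty, and no further ε-move applies.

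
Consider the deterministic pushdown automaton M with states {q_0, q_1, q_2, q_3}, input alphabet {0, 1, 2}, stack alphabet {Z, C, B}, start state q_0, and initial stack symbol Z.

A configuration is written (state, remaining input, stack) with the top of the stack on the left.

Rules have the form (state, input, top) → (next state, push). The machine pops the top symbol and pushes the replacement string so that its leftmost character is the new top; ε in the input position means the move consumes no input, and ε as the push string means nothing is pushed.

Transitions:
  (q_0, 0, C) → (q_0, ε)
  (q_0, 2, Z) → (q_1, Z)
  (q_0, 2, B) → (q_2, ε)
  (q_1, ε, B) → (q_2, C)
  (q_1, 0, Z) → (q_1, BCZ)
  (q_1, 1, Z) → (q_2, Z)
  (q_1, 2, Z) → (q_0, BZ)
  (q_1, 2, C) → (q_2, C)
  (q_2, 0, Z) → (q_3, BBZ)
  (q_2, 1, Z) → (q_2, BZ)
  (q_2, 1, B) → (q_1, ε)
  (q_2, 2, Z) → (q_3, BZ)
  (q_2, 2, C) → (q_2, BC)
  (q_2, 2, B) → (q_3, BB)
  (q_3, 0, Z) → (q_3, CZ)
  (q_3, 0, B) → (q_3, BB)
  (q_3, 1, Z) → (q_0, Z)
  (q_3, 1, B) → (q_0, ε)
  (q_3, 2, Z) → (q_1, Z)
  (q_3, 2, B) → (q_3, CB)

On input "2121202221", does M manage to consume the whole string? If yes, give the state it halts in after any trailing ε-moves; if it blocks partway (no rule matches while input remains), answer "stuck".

stuck

(q_0, 2121202221, Z) ⊢ (q_1, 121202221, Z) ⊢ (q_2, 21202221, Z) ⊢ (q_3, 1202221, BZ) ⊢ (q_0, 202221, Z) ⊢ (q_1, 02221, Z) ⊢ (q_1, 2221, BCZ) ⊢ (q_2, 2221, CCZ) ⊢ (q_2, 221, BCCZ) ⊢ (q_3, 21, BBCCZ) ⊢ (q_3, 1, CBBCCZ)
No transition for (q_3, 1, top C); M blocks with input 1 remaining.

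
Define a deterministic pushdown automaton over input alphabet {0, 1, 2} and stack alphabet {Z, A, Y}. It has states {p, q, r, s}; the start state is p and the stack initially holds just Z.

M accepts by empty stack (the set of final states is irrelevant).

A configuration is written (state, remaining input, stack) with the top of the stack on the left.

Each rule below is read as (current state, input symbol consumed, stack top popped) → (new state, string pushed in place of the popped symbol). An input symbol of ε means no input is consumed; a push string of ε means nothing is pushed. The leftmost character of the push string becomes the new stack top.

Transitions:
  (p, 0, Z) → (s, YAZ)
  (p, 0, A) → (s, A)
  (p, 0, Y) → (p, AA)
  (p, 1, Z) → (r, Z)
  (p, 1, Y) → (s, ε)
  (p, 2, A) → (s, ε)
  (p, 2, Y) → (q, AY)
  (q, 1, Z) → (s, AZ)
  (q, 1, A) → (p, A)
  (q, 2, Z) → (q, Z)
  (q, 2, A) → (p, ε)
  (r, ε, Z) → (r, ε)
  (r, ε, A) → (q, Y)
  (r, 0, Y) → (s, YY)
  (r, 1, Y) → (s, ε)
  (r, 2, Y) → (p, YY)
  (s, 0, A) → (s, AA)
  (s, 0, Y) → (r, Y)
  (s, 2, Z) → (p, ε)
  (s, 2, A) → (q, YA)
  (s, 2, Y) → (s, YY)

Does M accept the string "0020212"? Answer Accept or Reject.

(p, 0020212, Z)
  read 0, top Z: go to s, push YAZ → (s, 020212, YAZ)
  read 0, top Y: go to r, push Y → (r, 20212, YAZ)
  read 2, top Y: go to p, push YY → (p, 0212, YYAZ)
  read 0, top Y: go to p, push AA → (p, 212, AAYAZ)
  read 2, top A: go to s, push ε → (s, 12, AYAZ)
No transition applies at (s, 12, AYAZ); input not fully consumed.

Reject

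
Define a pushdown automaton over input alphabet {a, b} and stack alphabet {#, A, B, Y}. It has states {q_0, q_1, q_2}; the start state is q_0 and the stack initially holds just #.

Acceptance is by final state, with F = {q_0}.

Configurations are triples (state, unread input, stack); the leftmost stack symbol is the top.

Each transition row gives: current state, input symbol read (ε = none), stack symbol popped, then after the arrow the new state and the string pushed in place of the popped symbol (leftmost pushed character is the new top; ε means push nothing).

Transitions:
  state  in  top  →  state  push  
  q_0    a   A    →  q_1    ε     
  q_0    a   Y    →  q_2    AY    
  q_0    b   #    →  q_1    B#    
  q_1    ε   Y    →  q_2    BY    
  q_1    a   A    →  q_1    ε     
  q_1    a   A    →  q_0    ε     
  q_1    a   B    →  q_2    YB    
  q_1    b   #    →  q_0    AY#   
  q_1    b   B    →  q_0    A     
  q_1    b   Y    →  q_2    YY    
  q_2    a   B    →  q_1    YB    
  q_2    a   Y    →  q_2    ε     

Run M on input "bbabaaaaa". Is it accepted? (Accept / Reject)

No computation consumes all input and reaches a final state.

Reject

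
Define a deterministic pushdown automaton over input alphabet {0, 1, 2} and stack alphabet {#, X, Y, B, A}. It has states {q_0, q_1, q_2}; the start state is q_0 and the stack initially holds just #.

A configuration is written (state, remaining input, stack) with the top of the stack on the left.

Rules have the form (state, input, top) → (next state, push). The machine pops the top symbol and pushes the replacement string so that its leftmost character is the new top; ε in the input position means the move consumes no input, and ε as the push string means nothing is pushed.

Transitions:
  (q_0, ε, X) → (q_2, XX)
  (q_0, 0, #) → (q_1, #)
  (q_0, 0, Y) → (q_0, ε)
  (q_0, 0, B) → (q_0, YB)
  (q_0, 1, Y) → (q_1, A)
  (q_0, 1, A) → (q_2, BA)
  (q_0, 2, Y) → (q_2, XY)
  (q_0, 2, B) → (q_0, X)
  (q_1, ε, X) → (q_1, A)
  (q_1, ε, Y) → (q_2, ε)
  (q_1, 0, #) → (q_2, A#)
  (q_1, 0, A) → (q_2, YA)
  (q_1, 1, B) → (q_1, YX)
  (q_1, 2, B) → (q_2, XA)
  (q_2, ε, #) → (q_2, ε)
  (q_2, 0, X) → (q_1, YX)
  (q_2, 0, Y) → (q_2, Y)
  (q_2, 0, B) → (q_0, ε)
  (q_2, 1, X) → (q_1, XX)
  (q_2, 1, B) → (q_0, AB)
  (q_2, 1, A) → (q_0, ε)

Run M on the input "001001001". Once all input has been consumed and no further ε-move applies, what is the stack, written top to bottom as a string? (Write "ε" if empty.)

#

(q_0, 001001001, #)
  read 0, top #: go to q_1, push # → (q_1, 01001001, #)
  read 0, top #: go to q_2, push A# → (q_2, 1001001, A#)
  read 1, top A: go to q_0, push ε → (q_0, 001001, #)
  read 0, top #: go to q_1, push # → (q_1, 01001, #)
  read 0, top #: go to q_2, push A# → (q_2, 1001, A#)
  read 1, top A: go to q_0, push ε → (q_0, 001, #)
  read 0, top #: go to q_1, push # → (q_1, 01, #)
  read 0, top #: go to q_2, push A# → (q_2, 1, A#)
  read 1, top A: go to q_0, push ε → (q_0, ε, #)
All input consumed in state q_0 with stack #.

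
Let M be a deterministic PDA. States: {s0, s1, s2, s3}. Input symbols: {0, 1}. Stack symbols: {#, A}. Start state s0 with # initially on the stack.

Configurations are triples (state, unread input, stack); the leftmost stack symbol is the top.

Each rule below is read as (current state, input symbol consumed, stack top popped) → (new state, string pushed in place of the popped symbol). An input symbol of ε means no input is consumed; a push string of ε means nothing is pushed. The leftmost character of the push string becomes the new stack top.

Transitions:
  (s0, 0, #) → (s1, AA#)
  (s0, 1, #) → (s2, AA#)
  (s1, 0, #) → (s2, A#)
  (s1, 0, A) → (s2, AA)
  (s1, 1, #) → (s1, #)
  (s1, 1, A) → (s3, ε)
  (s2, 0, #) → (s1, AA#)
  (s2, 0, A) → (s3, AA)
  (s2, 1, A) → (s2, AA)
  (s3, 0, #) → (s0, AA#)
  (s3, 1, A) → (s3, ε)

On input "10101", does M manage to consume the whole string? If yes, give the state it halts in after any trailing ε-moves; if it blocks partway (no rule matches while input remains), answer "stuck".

(s0, 10101, #) ⊢ (s2, 0101, AA#) ⊢ (s3, 101, AAA#) ⊢ (s3, 01, AA#)
No transition for (s3, 0, top A); M blocks with input 01 remaining.

stuck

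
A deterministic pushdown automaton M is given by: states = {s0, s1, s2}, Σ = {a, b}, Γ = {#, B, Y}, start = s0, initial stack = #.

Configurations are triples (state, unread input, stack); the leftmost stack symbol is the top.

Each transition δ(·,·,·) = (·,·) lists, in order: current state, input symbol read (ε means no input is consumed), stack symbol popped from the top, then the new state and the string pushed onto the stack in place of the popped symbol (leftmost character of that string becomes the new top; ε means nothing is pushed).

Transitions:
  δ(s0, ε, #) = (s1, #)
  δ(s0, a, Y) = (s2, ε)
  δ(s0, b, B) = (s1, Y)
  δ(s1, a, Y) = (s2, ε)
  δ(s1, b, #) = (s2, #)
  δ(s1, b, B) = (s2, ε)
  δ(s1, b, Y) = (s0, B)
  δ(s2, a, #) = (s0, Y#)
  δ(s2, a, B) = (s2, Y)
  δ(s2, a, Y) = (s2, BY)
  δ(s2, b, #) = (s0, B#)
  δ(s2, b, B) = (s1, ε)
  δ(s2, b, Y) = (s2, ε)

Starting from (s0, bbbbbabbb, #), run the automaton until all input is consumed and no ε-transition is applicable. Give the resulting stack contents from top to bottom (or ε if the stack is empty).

(s0, bbbbbabbb, #) ⊢ (s1, bbbbbabbb, #) ⊢ (s2, bbbbabbb, #) ⊢ (s0, bbbabbb, B#) ⊢ (s1, bbabbb, Y#) ⊢ (s0, babbb, B#) ⊢ (s1, abbb, Y#) ⊢ (s2, bbb, #) ⊢ (s0, bb, B#) ⊢ (s1, b, Y#) ⊢ (s0, ε, B#)
All input consumed in state s0 with stack B#.

B#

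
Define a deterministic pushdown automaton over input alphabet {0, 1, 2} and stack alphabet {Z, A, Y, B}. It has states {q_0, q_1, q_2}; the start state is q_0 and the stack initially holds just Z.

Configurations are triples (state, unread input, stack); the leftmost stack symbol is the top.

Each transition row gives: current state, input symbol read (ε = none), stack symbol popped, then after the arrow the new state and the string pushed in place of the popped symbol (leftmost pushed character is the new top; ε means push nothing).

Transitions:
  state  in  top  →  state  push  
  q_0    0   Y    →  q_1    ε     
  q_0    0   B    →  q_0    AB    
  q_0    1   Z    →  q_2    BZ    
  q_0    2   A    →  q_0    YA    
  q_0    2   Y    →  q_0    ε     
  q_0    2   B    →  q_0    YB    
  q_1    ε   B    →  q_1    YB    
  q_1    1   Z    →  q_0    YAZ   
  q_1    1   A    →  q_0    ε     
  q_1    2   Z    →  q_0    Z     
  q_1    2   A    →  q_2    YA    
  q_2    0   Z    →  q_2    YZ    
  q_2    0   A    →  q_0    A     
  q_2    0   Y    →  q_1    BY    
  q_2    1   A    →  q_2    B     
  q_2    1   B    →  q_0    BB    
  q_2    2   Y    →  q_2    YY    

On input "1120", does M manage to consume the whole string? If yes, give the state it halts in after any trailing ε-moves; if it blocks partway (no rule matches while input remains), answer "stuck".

q_1

(q_0, 1120, Z)
  read 1, top Z: go to q_2, push BZ → (q_2, 120, BZ)
  read 1, top B: go to q_0, push BB → (q_0, 20, BBZ)
  read 2, top B: go to q_0, push YB → (q_0, 0, YBBZ)
  read 0, top Y: go to q_1, push ε → (q_1, ε, BBZ)
  ε-move, top B: go to q_1, push YB → (q_1, ε, YBBZ)
All input consumed; M is in state q_1.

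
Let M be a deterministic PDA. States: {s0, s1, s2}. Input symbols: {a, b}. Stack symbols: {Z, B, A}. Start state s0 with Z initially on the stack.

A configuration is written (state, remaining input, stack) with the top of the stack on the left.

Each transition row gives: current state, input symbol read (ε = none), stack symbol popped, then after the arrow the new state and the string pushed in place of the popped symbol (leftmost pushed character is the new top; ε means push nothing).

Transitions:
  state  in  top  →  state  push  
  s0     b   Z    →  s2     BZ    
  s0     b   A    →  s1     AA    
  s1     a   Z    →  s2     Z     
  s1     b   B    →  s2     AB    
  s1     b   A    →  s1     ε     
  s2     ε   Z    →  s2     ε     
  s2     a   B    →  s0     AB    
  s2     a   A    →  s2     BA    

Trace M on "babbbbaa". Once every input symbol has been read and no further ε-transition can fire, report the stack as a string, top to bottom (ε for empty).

ABABZ

(s0, babbbbaa, Z)
  read b, top Z: go to s2, push BZ → (s2, abbbbaa, BZ)
  read a, top B: go to s0, push AB → (s0, bbbbaa, ABZ)
  read b, top A: go to s1, push AA → (s1, bbbaa, AABZ)
  read b, top A: go to s1, push ε → (s1, bbaa, ABZ)
  read b, top A: go to s1, push ε → (s1, baa, BZ)
  read b, top B: go to s2, push AB → (s2, aa, ABZ)
  read a, top A: go to s2, push BA → (s2, a, BABZ)
  read a, top B: go to s0, push AB → (s0, ε, ABABZ)
All input consumed in state s0 with stack ABABZ.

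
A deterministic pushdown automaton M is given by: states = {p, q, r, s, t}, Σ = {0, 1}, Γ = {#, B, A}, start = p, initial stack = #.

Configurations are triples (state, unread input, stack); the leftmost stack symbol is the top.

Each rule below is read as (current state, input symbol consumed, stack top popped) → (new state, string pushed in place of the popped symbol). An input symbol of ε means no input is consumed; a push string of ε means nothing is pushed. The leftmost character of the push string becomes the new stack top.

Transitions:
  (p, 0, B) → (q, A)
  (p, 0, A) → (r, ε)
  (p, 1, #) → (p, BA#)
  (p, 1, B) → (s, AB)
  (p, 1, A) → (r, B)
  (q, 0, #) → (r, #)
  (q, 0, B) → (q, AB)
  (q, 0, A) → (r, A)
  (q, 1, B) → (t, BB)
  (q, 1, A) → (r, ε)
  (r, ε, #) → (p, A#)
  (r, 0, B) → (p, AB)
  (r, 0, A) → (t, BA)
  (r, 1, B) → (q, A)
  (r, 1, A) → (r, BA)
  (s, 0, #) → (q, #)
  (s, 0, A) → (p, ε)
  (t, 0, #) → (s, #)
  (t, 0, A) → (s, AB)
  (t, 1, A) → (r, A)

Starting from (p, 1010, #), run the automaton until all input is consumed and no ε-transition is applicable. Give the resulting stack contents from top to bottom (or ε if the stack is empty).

(p, 1010, #)
  read 1, top #: go to p, push BA# → (p, 010, BA#)
  read 0, top B: go to q, push A → (q, 10, AA#)
  read 1, top A: go to r, push ε → (r, 0, A#)
  read 0, top A: go to t, push BA → (t, ε, BA#)
All input consumed in state t with stack BA#.

BA#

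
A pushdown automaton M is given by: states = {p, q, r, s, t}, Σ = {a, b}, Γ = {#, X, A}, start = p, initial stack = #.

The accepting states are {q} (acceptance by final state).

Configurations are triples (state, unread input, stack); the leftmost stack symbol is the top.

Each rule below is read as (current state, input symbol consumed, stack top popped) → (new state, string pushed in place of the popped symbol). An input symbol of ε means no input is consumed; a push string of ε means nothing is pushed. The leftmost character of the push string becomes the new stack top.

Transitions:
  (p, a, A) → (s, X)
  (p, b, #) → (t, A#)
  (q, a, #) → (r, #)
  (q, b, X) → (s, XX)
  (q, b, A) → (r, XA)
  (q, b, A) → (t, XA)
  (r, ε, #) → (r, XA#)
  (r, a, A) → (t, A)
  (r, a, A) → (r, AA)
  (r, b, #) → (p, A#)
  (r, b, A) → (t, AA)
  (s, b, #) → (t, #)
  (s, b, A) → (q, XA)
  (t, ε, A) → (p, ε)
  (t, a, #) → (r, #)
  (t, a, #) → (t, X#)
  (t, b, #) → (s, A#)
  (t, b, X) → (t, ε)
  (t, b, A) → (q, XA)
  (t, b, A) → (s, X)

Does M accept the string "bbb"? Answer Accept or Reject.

Accept

One accepting computation: (p, bbb, #) ⊢ (t, bb, A#) ⊢ (p, bb, #) ⊢ (t, b, A#) ⊢ (q, ε, XA#)
All input consumed and state q ∈ F.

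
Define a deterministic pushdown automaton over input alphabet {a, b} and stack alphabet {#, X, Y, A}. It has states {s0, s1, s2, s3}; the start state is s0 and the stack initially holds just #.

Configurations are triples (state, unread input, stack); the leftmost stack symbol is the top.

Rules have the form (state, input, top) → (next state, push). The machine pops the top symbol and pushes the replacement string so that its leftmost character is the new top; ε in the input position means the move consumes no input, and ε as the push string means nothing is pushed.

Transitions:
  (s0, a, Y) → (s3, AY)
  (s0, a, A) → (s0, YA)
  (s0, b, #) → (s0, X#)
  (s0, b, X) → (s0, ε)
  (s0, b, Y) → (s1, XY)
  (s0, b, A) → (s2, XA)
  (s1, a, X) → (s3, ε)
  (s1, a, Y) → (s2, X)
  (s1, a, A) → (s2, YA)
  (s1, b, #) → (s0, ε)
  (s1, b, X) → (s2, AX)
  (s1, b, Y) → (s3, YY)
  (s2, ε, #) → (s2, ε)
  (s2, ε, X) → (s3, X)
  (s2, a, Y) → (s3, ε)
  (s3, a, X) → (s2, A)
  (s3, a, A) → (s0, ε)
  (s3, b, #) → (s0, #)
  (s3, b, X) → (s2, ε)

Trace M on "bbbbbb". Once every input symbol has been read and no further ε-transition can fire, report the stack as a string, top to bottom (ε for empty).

(s0, bbbbbb, #)
  read b, top #: go to s0, push X# → (s0, bbbbb, X#)
  read b, top X: go to s0, push ε → (s0, bbbb, #)
  read b, top #: go to s0, push X# → (s0, bbb, X#)
  read b, top X: go to s0, push ε → (s0, bb, #)
  read b, top #: go to s0, push X# → (s0, b, X#)
  read b, top X: go to s0, push ε → (s0, ε, #)
All input consumed in state s0 with stack #.

#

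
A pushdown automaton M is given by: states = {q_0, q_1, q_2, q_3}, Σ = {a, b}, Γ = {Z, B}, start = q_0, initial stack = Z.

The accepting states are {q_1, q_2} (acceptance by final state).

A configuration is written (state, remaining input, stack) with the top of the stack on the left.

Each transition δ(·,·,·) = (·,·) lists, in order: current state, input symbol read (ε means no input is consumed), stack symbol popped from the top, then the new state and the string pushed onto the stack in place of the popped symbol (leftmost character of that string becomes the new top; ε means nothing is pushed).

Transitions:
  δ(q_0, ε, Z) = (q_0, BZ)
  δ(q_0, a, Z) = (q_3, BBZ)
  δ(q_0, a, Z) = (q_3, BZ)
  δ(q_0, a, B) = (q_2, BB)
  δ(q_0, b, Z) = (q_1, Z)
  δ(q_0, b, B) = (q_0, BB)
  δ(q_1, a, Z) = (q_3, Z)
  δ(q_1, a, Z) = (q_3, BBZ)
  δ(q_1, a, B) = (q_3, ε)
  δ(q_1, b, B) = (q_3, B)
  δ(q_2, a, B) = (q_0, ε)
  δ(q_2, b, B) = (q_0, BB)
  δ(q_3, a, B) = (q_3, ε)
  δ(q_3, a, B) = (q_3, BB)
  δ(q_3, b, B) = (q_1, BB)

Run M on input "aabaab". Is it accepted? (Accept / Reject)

One accepting computation: (q_0, aabaab, Z) ⊢ (q_3, abaab, BBZ) ⊢ (q_3, baab, BZ) ⊢ (q_1, aab, BBZ) ⊢ (q_3, ab, BZ) ⊢ (q_3, b, BBZ) ⊢ (q_1, ε, BBBZ)
All input consumed and state q_1 ∈ F.

Accept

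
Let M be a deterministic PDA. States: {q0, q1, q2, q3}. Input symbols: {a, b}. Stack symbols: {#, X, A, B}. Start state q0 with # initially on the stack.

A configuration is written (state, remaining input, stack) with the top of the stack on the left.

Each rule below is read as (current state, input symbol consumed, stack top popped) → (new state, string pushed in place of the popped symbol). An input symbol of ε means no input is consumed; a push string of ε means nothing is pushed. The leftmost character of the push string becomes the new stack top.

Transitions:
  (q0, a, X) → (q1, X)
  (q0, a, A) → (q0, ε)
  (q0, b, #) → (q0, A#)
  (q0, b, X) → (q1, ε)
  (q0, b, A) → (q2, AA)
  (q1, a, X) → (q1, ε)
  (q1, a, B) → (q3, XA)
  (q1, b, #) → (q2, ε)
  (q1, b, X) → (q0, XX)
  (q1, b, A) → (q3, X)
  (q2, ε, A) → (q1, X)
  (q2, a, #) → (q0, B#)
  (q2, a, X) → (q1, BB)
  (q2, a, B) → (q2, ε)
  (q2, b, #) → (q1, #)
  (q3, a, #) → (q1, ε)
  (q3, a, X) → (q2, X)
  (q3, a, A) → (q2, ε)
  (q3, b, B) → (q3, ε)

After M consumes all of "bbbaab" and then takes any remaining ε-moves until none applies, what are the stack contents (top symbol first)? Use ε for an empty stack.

XXA#

(q0, bbbaab, #)
  read b, top #: go to q0, push A# → (q0, bbaab, A#)
  read b, top A: go to q2, push AA → (q2, baab, AA#)
  ε-move, top A: go to q1, push X → (q1, baab, XA#)
  read b, top X: go to q0, push XX → (q0, aab, XXA#)
  read a, top X: go to q1, push X → (q1, ab, XXA#)
  read a, top X: go to q1, push ε → (q1, b, XA#)
  read b, top X: go to q0, push XX → (q0, ε, XXA#)
All input consumed in state q0 with stack XXA#.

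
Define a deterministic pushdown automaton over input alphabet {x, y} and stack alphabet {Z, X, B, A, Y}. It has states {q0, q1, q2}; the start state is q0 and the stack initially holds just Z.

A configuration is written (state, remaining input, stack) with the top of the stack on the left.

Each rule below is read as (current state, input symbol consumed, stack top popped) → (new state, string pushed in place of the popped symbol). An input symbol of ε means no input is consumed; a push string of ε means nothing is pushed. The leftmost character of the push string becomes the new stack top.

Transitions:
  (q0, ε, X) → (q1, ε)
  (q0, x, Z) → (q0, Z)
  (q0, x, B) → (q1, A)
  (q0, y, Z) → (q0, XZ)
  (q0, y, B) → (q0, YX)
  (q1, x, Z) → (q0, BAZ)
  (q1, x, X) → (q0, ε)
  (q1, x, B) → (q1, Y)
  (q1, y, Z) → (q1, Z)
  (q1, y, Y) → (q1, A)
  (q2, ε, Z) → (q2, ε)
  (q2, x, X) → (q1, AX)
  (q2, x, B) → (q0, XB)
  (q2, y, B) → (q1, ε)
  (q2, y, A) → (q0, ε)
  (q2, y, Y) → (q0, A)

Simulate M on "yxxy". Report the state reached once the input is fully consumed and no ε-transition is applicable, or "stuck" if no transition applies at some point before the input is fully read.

(q0, yxxy, Z) ⊢ (q0, xxy, XZ) ⊢ (q1, xxy, Z) ⊢ (q0, xy, BAZ) ⊢ (q1, y, AAZ)
No transition for (q1, y, top A); M blocks with input y remaining.

stuck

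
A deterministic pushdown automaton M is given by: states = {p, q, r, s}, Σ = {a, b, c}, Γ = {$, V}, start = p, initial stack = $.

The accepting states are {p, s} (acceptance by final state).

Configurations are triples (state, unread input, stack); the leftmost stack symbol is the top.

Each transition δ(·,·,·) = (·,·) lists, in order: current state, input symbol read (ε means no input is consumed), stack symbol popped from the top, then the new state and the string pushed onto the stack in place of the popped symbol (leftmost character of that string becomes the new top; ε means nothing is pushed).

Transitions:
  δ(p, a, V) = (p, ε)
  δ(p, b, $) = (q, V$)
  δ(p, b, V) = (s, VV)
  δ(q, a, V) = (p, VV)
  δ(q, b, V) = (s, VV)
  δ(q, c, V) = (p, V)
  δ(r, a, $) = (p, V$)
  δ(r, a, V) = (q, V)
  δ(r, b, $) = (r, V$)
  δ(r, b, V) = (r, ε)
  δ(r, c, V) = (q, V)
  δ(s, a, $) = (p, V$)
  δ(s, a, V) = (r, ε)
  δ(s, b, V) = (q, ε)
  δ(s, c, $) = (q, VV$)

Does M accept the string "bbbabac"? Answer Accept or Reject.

Reject

(p, bbbabac, $) ⊢ (q, bbabac, V$) ⊢ (s, babac, VV$) ⊢ (q, abac, V$) ⊢ (p, bac, VV$) ⊢ (s, ac, VVV$) ⊢ (r, c, VV$) ⊢ (q, ε, VV$)
All input consumed; state q ∉ F and no further ε-move applies.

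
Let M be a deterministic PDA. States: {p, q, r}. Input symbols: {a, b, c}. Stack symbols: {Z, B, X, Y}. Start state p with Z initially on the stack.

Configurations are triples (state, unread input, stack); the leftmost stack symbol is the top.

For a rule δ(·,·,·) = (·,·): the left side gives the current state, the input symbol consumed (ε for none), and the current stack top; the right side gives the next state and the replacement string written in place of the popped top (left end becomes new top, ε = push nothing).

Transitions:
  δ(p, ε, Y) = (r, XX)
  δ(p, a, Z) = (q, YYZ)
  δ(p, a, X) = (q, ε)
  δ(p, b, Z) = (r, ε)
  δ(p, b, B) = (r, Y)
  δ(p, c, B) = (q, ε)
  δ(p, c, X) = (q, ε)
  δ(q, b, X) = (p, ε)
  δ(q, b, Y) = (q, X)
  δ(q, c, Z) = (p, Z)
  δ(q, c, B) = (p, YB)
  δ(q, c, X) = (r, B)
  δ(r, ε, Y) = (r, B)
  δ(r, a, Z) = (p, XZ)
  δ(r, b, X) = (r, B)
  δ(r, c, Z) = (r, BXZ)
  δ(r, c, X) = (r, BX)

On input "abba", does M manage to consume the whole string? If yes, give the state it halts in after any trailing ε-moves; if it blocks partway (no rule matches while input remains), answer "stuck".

stuck

(p, abba, Z)
  read a, top Z: go to q, push YYZ → (q, bba, YYZ)
  read b, top Y: go to q, push X → (q, ba, XYZ)
  read b, top X: go to p, push ε → (p, a, YZ)
  ε-move, top Y: go to r, push XX → (r, a, XXZ)
No transition for (r, a, top X); M blocks with input a remaining.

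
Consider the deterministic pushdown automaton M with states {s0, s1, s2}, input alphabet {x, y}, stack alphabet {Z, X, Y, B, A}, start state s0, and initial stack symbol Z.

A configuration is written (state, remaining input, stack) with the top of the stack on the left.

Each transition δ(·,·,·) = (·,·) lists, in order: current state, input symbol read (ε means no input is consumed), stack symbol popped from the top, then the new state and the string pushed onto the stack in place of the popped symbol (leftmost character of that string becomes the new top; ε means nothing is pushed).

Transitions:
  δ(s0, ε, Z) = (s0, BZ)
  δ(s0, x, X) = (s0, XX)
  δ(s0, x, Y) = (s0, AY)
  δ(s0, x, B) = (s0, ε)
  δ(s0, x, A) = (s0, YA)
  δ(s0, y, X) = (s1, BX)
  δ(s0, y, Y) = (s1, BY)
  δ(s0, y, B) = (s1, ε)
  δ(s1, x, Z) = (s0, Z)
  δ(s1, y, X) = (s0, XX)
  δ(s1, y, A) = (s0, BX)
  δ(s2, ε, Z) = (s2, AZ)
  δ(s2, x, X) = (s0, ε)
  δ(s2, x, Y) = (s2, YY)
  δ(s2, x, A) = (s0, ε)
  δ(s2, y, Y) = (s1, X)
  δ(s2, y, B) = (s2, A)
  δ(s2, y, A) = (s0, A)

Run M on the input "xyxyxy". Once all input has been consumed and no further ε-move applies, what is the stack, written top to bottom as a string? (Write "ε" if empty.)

(s0, xyxyxy, Z)
  ε-move, top Z: go to s0, push BZ → (s0, xyxyxy, BZ)
  read x, top B: go to s0, push ε → (s0, yxyxy, Z)
  ε-move, top Z: go to s0, push BZ → (s0, yxyxy, BZ)
  read y, top B: go to s1, push ε → (s1, xyxy, Z)
  read x, top Z: go to s0, push Z → (s0, yxy, Z)
  ε-move, top Z: go to s0, push BZ → (s0, yxy, BZ)
  read y, top B: go to s1, push ε → (s1, xy, Z)
  read x, top Z: go to s0, push Z → (s0, y, Z)
  ε-move, top Z: go to s0, push BZ → (s0, y, BZ)
  read y, top B: go to s1, push ε → (s1, ε, Z)
All input consumed in state s1 with stack Z.

Z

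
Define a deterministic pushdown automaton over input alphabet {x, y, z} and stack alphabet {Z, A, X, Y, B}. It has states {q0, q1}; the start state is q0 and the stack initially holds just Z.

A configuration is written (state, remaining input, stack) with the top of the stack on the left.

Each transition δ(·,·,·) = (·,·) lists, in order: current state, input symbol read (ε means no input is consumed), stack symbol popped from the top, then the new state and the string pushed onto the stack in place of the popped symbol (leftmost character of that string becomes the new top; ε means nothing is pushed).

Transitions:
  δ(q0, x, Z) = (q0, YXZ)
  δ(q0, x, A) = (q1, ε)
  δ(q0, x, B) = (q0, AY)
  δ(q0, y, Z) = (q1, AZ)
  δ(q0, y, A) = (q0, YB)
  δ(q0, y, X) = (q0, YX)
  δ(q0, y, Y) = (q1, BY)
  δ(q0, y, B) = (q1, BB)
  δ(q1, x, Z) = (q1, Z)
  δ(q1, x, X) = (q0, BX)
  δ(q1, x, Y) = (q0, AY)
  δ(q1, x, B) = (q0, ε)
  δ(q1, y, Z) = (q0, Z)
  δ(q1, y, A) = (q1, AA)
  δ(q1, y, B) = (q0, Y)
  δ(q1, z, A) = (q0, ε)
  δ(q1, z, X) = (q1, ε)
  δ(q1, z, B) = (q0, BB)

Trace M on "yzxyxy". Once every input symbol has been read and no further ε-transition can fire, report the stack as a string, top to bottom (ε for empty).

BYXZ

(q0, yzxyxy, Z)
  read y, top Z: go to q1, push AZ → (q1, zxyxy, AZ)
  read z, top A: go to q0, push ε → (q0, xyxy, Z)
  read x, top Z: go to q0, push YXZ → (q0, yxy, YXZ)
  read y, top Y: go to q1, push BY → (q1, xy, BYXZ)
  read x, top B: go to q0, push ε → (q0, y, YXZ)
  read y, top Y: go to q1, push BY → (q1, ε, BYXZ)
All input consumed in state q1 with stack BYXZ.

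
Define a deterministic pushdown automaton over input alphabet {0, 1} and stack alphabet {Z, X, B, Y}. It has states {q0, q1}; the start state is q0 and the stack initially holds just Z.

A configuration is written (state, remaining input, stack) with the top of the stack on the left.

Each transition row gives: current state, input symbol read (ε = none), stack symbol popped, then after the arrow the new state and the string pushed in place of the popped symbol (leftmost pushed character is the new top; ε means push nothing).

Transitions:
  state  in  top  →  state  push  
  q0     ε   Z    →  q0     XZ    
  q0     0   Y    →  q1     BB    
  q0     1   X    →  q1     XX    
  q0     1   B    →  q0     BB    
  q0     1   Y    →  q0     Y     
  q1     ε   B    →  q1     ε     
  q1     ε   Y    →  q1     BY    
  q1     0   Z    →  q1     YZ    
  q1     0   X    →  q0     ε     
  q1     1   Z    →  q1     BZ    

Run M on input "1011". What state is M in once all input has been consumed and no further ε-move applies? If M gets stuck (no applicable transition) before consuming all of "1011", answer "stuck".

(q0, 1011, Z)
  ε-move, top Z: go to q0, push XZ → (q0, 1011, XZ)
  read 1, top X: go to q1, push XX → (q1, 011, XXZ)
  read 0, top X: go to q0, push ε → (q0, 11, XZ)
  read 1, top X: go to q1, push XX → (q1, 1, XXZ)
No transition for (q1, 1, top X); M blocks with input 1 remaining.

stuck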